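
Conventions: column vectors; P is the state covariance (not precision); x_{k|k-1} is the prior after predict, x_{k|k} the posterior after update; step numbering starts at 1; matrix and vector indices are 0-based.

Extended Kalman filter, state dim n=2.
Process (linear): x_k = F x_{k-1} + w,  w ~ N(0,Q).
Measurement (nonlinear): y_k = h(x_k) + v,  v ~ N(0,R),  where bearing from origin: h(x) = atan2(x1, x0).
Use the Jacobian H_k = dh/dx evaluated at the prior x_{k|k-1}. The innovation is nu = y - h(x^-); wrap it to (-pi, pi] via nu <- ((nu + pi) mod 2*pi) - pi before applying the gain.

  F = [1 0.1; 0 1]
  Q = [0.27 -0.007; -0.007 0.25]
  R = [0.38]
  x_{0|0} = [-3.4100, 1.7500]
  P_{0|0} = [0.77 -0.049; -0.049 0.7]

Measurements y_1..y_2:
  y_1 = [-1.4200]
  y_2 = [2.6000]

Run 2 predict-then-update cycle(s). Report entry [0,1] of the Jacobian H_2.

H_jac[0,1] = -0.2533

step 1: x^-=[-3.2350, 1.7500]  P^-=[1.0372 0.0140; 0.0140 0.9500]  H_jac=[-0.1294 -0.2391]  S=[0.4526]  K=[-0.3039; -0.5060]  nu=[2.2175]  x^+=[-3.9089, 0.6280]  P^+=[0.9954 -0.0556; -0.0556 0.8341]
step 2: x^-=[-3.8461, 0.6280]  P^-=[1.2626 0.0208; 0.0208 1.0841]  H_jac=[-0.0413 -0.2533]  S=[0.4521]  K=[-0.1271; -0.6092]  nu=[-0.3797]  x^+=[-3.7978, 0.8593]  P^+=[1.2553 -0.0142; -0.0142 0.9164]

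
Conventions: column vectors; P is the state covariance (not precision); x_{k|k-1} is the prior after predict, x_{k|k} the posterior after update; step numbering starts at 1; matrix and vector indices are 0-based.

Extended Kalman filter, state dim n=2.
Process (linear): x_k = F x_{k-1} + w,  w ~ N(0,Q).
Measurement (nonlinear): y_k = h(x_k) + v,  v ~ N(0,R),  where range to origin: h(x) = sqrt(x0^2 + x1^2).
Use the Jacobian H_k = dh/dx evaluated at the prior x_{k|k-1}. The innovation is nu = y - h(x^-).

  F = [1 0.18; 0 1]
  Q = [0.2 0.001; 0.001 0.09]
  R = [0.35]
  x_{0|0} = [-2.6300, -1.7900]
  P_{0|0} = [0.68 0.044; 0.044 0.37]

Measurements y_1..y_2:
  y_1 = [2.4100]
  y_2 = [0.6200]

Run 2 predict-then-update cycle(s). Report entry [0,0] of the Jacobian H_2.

H_jac[0,0] = -0.8581

step 1: x^-=[-2.9522, -1.7900]  P^-=[0.9078 0.1116; 0.1116 0.4600]  H_jac=[-0.8551 -0.5185]  S=[1.2364]  K=[-0.6747; -0.2701]  nu=[-1.0425]  x^+=[-2.2489, -1.5085]  P^+=[0.3451 -0.1137; -0.1137 0.3698]
step 2: x^-=[-2.5204, -1.5085]  P^-=[0.5161 -0.0461; -0.0461 0.4598]  H_jac=[-0.8581 -0.5135]  S=[0.8106]  K=[-0.5171; -0.2425]  nu=[-2.3173]  x^+=[-1.3221, -0.9465]  P^+=[0.2994 -0.1478; -0.1478 0.4122]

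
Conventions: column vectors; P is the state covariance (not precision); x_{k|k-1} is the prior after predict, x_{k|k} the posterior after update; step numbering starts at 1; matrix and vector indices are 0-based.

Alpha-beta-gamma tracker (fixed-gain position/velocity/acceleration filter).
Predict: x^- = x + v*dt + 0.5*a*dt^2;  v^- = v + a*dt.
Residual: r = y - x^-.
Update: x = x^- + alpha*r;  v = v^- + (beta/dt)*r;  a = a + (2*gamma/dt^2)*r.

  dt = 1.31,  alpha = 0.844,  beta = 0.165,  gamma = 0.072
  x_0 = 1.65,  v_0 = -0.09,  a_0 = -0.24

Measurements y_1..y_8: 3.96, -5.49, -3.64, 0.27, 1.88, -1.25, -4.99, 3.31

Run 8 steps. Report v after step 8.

step 1: x_pred=1.3262  r=2.6338  x^+=3.5491  v^+=-0.0727  a^+=-0.0190
step 2: x_pred=3.4376  r=-8.9276  x^+=-4.0973  v^+=-1.2220  a^+=-0.7681
step 3: x_pred=-6.3572  r=2.7172  x^+=-4.0639  v^+=-1.8860  a^+=-0.5401
step 4: x_pred=-6.9980  r=7.2680  x^+=-0.8638  v^+=-1.6781  a^+=0.0697
step 5: x_pred=-3.0023  r=4.8823  x^+=1.1184  v^+=-0.9718  a^+=0.4794
step 6: x_pred=0.2567  r=-1.5067  x^+=-1.0150  v^+=-0.5335  a^+=0.3530
step 7: x_pred=-1.4110  r=-3.5790  x^+=-4.4317  v^+=-0.5219  a^+=0.0527
step 8: x_pred=-5.0701  r=8.3801  x^+=2.0027  v^+=0.6026  a^+=0.7559

v_post = 0.6026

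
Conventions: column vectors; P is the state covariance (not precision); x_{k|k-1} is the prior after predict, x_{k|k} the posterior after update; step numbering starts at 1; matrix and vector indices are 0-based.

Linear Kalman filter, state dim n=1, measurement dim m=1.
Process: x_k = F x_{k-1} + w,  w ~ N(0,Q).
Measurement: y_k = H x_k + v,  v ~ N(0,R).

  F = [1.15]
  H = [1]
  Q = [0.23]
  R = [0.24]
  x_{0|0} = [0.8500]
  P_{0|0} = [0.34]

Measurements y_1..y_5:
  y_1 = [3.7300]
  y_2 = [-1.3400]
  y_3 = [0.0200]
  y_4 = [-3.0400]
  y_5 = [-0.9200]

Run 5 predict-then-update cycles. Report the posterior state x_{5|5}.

x_post = [-1.3721]

step 1: x^-=[0.9775]  P^-=[0.6796]  S=[0.9196]  K=[0.7390]  nu=[2.7525]  x^+=[3.0117]  P^+=[0.1774]
step 2: x^-=[3.4634]  P^-=[0.4646]  S=[0.7046]  K=[0.6594]  nu=[-4.8034]  x^+=[0.2962]  P^+=[0.1582]
step 3: x^-=[0.3406]  P^-=[0.4393]  S=[0.6793]  K=[0.6467]  nu=[-0.3206]  x^+=[0.1333]  P^+=[0.1552]
step 4: x^-=[0.1533]  P^-=[0.4353]  S=[0.6753]  K=[0.6446]  nu=[-3.1933]  x^+=[-1.9050]  P^+=[0.1547]
step 5: x^-=[-2.1908]  P^-=[0.4346]  S=[0.6746]  K=[0.6442]  nu=[1.2708]  x^+=[-1.3721]  P^+=[0.1546]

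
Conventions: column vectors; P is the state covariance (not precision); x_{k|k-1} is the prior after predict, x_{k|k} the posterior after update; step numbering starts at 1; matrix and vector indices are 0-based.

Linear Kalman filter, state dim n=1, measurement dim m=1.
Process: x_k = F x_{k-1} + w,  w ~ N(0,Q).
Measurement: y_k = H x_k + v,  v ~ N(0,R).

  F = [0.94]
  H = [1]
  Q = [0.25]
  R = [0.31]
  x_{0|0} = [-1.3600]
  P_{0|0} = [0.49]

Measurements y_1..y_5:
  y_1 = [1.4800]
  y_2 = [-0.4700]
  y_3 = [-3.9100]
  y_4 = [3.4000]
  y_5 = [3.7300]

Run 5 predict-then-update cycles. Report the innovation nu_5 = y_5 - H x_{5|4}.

step 1: x^-=[-1.2784]  P^-=[0.6830]  S=[0.9930]  K=[0.6878]  nu=[2.7584]  x^+=[0.6188]  P^+=[0.2132]
step 2: x^-=[0.5817]  P^-=[0.4384]  S=[0.7484]  K=[0.5858]  nu=[-1.0517]  x^+=[-0.0344]  P^+=[0.1816]
step 3: x^-=[-0.0323]  P^-=[0.4105]  S=[0.7205]  K=[0.5697]  nu=[-3.8777]  x^+=[-2.2415]  P^+=[0.1766]
step 4: x^-=[-2.1070]  P^-=[0.4061]  S=[0.7161]  K=[0.5671]  nu=[5.5070]  x^+=[1.0159]  P^+=[0.1758]
step 5: x^-=[0.9549]  P^-=[0.4053]  S=[0.7153]  K=[0.5666]  nu=[2.7751]  x^+=[2.5274]  P^+=[0.1757]

innov = [2.7751]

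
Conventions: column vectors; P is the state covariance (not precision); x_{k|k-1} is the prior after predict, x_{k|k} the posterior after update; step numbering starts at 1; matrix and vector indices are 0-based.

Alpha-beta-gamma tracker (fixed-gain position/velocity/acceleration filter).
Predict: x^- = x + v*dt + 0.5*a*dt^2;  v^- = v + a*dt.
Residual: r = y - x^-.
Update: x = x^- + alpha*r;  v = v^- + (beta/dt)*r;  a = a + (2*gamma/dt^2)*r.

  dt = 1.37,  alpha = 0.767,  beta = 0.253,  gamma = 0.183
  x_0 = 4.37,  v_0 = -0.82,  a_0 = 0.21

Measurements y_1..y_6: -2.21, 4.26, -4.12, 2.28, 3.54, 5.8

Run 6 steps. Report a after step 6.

step 1: x_pred=3.4437  r=-5.6537  x^+=-0.8927  v^+=-1.5764  a^+=-0.8925
step 2: x_pred=-3.8899  r=8.1499  x^+=2.3611  v^+=-1.2940  a^+=0.6968
step 3: x_pred=1.2421  r=-5.3621  x^+=-2.8706  v^+=-1.3297  a^+=-0.3489
step 4: x_pred=-5.0197  r=7.2997  x^+=0.5792  v^+=-0.4596  a^+=1.0746
step 5: x_pred=0.9580  r=2.5820  x^+=2.9384  v^+=1.4894  a^+=1.5781
step 6: x_pred=6.4599  r=-0.6599  x^+=5.9537  v^+=3.5295  a^+=1.4494

a_post = 1.4494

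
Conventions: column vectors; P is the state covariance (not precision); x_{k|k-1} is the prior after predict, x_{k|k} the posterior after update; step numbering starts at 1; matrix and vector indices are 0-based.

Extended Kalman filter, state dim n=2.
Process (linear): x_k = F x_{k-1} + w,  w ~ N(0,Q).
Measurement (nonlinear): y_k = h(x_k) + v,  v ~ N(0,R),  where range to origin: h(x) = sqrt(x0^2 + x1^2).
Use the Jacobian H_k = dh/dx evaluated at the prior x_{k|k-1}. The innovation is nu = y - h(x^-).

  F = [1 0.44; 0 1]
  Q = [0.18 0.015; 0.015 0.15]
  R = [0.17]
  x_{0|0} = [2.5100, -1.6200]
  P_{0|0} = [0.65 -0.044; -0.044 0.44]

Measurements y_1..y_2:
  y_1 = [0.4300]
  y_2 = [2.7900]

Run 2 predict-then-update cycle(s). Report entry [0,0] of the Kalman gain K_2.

K[0,0] = -0.7356

step 1: x^-=[1.7972, -1.6200]  P^-=[0.8765 0.1646; 0.1646 0.5900]  H_jac=[0.7428 -0.6695]  S=[0.7543]  K=[0.7169; -0.3616]  nu=[-1.9896]  x^+=[0.3708, -0.9006]  P^+=[0.4887 0.3602; 0.3602 0.4914]
step 2: x^-=[-0.0255, -0.9006]  P^-=[1.0808 0.5914; 0.5914 0.6414]  H_jac=[-0.0283 -0.9996]  S=[0.8451]  K=[-0.7356; -0.7784]  nu=[1.8891]  x^+=[-1.4150, -2.3710]  P^+=[0.6235 0.1075; 0.1075 0.1293]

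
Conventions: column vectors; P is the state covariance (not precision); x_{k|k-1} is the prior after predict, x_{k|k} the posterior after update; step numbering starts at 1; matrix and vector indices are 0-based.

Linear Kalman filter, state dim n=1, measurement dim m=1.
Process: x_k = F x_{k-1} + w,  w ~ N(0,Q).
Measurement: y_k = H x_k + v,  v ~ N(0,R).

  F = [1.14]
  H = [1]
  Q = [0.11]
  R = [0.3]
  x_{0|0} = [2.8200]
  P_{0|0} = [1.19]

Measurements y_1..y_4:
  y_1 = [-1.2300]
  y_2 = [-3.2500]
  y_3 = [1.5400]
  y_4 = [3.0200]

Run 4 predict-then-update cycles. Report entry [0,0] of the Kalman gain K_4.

K[0,0] = 0.5143

step 1: x^-=[3.2148]  P^-=[1.6565]  S=[1.9565]  K=[0.8467]  nu=[-4.4448]  x^+=[-0.5485]  P^+=[0.2540]
step 2: x^-=[-0.6252]  P^-=[0.4401]  S=[0.7401]  K=[0.5946]  nu=[-2.6248]  x^+=[-2.1861]  P^+=[0.1784]
step 3: x^-=[-2.4921]  P^-=[0.3418]  S=[0.6418]  K=[0.5326]  nu=[4.0321]  x^+=[-0.3446]  P^+=[0.1598]
step 4: x^-=[-0.3929]  P^-=[0.3176]  S=[0.6176]  K=[0.5143]  nu=[3.4129]  x^+=[1.3623]  P^+=[0.1543]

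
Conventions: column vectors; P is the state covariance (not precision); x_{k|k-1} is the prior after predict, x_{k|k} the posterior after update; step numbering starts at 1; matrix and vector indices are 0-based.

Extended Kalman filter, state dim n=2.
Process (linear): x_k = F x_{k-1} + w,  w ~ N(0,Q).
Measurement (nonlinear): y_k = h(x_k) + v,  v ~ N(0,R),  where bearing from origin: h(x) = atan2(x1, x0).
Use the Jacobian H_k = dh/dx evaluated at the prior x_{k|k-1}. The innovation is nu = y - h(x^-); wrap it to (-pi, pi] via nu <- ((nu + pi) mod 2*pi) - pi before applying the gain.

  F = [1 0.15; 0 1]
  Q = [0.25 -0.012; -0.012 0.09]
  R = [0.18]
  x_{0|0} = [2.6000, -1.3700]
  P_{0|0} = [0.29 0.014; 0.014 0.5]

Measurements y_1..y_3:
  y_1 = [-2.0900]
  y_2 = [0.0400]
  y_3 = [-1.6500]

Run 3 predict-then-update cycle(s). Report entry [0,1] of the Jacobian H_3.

step 1: x^-=[2.3945, -1.3700]  P^-=[0.5554 0.0770; 0.0770 0.5900]  H_jac=[0.1800 0.3146]  S=[0.2651]  K=[0.4685; 0.7524]  nu=[-1.5703]  x^+=[1.6588, -2.5516]  P^+=[0.4973 -0.0165; -0.0165 0.4399]
step 2: x^-=[1.2761, -2.5516]  P^-=[0.7522 0.0375; 0.0375 0.5299]  H_jac=[0.3135 0.1568]  S=[0.2706]  K=[0.8931; 0.3504]  nu=[1.1471]  x^+=[2.3005, -2.1496]  P^+=[0.5364 -0.0472; -0.0472 0.4967]
step 3: x^-=[1.9780, -2.1496]  P^-=[0.7834 0.0153; 0.0153 0.5867]  H_jac=[0.2519 0.2318]  S=[0.2630]  K=[0.7638; 0.5317]  nu=[-0.8231]  x^+=[1.3494, -2.5872]  P^+=[0.6299 -0.0915; -0.0915 0.5123]

H_jac[0,1] = 0.2318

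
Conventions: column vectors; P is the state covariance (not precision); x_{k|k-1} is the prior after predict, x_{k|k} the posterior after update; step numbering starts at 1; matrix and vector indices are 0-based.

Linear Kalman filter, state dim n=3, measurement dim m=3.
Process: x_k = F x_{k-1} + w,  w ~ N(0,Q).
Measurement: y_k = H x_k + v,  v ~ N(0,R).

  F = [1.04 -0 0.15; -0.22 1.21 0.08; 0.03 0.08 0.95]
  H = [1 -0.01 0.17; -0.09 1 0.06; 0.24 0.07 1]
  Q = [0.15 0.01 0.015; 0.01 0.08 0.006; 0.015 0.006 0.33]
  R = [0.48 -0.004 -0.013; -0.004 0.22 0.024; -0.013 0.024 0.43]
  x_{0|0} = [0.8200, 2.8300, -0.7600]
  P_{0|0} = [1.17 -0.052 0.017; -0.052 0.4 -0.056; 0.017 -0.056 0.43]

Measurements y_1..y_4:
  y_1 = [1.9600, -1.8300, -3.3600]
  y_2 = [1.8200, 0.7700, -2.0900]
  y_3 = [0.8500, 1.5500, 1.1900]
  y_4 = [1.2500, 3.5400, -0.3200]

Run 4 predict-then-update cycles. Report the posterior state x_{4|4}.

x_post = [0.9770, 2.3400, -0.3554]

step 1: x^-=[0.7388, 3.1831, -0.4710]  P^-=[1.4305 -0.3273 0.1247; -0.3273 0.7413 0.0005; 0.1247 0.0005 0.7139]  S=[1.9801 -0.4548 0.5588; -0.4548 1.0330 0.0024; 0.5588 0.0024 1.2788]  K=[0.6921 -0.1296 0.0459; 0.0110 0.7510 -0.0267; -0.0427 0.0109 0.6003]  nu=[1.3331, -4.9183, -3.2891]  x^+=[2.1480, -0.4081, -2.5558]  P^+=[0.3450 0.0054 -0.0756; 0.0054 0.1654 -0.0065; -0.0756 -0.0065 0.2775]
step 2: x^-=[1.8506, -1.1708, -2.3962]  P^-=[0.5058 -0.0638 -0.0093; -0.0638 0.3392 0.0491; -0.0093 0.0491 0.5766]  S=[1.0005 -0.1030 0.1923; -0.1030 0.5828 0.1065; 0.1923 0.1065 1.0376]  K=[0.4891 -0.1065 0.0240; 0.0041 0.5988 -0.0068; -0.0143 0.0410 0.5553]  nu=[0.3651, 2.2512, -0.0559]  x^+=[1.7881, 0.1791, -2.3403]  P^+=[0.2446 0.0007 -0.0573; 0.0007 0.1315 0.0020; -0.0573 0.0020 0.2536]
step 3: x^-=[1.5086, -0.3638, -2.1553]  P^-=[0.4024 -0.0446 0.0019; -0.0446 0.2881 0.0506; 0.0019 0.0506 0.5569]  S=[0.8999 -0.0734 0.1771; -0.0734 0.5274 0.1091; 0.1771 0.1091 1.0180]  K=[0.4343 -0.0985 0.0287; 0.0028 0.5603 -0.0016; 0.0032 0.0465 0.5455]  nu=[-0.2958, 2.1789, 3.0087]  x^+=[1.2517, 0.8514, -0.4137]  P^+=[0.2166 -0.0004 -0.0476; -0.0004 0.1229 0.0042; -0.0476 0.0042 0.2468]
step 4: x^-=[1.2397, 0.7218, -0.2874]  P^-=[0.3750 -0.0387 0.0097; -0.0387 0.2747 0.0499; 0.0097 0.0499 0.5516]  S=[0.8748 -0.0647 0.1781; -0.0647 0.5126 0.1086; 0.1781 0.1086 1.0149]  K=[0.4174 -0.0944 0.0324; 0.0030 0.5490 -0.0003; 0.0107 0.0467 0.5424]  nu=[0.0663, 2.9471, -0.3807]  x^+=[0.9770, 2.3400, -0.3554]  P^+=[0.2077 -0.0003 -0.0436; -0.0003 0.1205 0.0047; -0.0436 0.0047 0.2443]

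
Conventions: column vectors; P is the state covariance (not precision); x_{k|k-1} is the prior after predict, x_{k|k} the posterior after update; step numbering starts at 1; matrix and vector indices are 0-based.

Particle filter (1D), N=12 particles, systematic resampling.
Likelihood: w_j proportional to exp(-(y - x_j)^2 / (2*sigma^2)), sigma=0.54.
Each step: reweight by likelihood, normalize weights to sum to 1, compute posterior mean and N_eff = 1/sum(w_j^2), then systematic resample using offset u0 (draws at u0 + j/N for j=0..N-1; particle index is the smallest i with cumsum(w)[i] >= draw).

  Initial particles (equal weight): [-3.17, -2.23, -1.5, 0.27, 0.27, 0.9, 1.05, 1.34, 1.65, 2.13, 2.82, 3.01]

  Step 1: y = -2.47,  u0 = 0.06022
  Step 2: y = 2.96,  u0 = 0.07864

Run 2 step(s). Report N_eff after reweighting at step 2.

step 1: w=[0.2809, 0.5895, 0.1296, 0.0000, 0.0000, 0.0000, 0.0000, 0.0000, 0.0000, 0.0000, 0.0000, 0.0000]  mean=-2.3994  Neff=2.2563  idx=[0, 0, 0, 1, 1, 1, 1, 1, 1, 1, 2, 2]
step 2: w=[0.0000, 0.0000, 0.0000, 0.0000, 0.0000, 0.0000, 0.0000, 0.0000, 0.0000, 0.0000, 0.5000, 0.5000]  mean=-1.5000  Neff=2.0001  idx=[10, 10, 10, 10, 10, 10, 11, 11, 11, 11, 11, 11]

N_eff = 2.0001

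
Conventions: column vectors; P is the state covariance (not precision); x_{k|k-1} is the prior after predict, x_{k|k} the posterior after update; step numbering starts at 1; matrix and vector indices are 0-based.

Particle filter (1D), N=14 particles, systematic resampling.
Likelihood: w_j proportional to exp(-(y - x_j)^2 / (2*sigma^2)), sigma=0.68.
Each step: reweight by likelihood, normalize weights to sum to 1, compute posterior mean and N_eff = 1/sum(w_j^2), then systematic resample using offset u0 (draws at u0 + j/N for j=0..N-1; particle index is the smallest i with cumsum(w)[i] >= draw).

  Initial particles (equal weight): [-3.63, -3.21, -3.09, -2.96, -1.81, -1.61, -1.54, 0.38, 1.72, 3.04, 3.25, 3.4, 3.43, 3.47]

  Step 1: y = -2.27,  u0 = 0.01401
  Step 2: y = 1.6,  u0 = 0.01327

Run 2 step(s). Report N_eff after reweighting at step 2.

step 1: w=[0.0378, 0.1073, 0.1349, 0.1668, 0.2220, 0.1742, 0.1568, 0.0001, 0.0000, 0.0000, 0.0000, 0.0000, 0.0000, 0.0000]  mean=-2.3160  Neff=6.1274  idx=[0, 1, 2, 2, 3, 3, 3, 4, 4, 4, 5, 5, 6, 6]
step 2: w=[0.0000, 0.0000, 0.0000, 0.0000, 0.0000, 0.0000, 0.0000, 0.0401, 0.0401, 0.0401, 0.1680, 0.1680, 0.2717, 0.2717]  mean=-1.5961  Neff=4.7849  idx=[7, 9, 10, 10, 11, 11, 11, 12, 12, 12, 12, 13, 13, 13]

N_eff = 4.7849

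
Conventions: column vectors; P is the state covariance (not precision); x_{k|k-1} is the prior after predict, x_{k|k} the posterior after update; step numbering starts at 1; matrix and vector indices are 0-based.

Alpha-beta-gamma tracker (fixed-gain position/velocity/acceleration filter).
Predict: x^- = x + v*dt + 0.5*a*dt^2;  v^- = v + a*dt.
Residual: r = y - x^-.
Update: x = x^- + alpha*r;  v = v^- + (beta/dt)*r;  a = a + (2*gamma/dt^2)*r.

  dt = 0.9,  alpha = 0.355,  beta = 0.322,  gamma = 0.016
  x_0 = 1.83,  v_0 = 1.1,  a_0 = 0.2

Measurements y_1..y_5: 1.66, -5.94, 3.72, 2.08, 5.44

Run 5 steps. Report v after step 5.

step 1: x_pred=2.9010  r=-1.2410  x^+=2.4604  v^+=0.8360  a^+=0.1510
step 2: x_pred=3.2740  r=-9.2140  x^+=0.0030  v^+=-2.3247  a^+=-0.2130
step 3: x_pred=-2.1755  r=5.8955  x^+=-0.0826  v^+=-0.4071  a^+=0.0199
step 4: x_pred=-0.4410  r=2.5210  x^+=0.4540  v^+=0.5127  a^+=0.1195
step 5: x_pred=0.9638  r=4.4762  x^+=2.5528  v^+=2.2217  a^+=0.2963

v_post = 2.2217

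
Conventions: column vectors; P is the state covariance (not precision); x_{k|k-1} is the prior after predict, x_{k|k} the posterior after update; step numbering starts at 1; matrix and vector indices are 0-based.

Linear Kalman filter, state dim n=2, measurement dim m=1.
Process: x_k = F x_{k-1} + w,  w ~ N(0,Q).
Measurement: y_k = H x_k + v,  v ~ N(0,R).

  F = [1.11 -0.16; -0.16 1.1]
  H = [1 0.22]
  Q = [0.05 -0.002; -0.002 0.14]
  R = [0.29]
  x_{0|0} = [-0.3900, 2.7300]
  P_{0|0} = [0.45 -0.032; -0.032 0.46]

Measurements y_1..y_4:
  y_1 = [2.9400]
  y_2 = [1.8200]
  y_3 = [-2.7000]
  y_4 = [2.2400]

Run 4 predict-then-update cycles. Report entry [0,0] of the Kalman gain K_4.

step 1: x^-=[-0.8697, 3.0654]  P^-=[0.6276 -0.2028; -0.2028 0.7194]  S=[0.8632]  K=[0.6754; -0.0516]  nu=[3.1353]  x^+=[1.2478, 2.9037]  P^+=[0.2339 -0.1727; -0.1727 0.7171]
step 2: x^-=[0.9205, 2.9945]  P^-=[0.4178 -0.3850; -0.3850 1.0745]  S=[0.5904]  K=[0.5642; -0.2518]  nu=[0.2407]  x^+=[1.0563, 2.9338]  P^+=[0.2299 -0.3012; -0.3012 1.0370]
step 3: x^-=[0.7031, 3.0582]  P^-=[0.4668 -0.6008; -0.6008 1.5067]  S=[0.5653]  K=[0.5918; -0.4764]  nu=[-4.0759]  x^+=[-1.7092, 4.9998]  P^+=[0.2687 -0.4414; -0.4414 1.3784]
step 4: x^-=[-2.6971, 5.7732]  P^-=[0.5732 -0.8426; -0.8426 1.9701]  S=[0.5878]  K=[0.6598; -0.6960]  nu=[3.6670]  x^+=[-0.2777, 3.2208]  P^+=[0.3173 -0.5726; -0.5726 1.6854]

K[0,0] = 0.6598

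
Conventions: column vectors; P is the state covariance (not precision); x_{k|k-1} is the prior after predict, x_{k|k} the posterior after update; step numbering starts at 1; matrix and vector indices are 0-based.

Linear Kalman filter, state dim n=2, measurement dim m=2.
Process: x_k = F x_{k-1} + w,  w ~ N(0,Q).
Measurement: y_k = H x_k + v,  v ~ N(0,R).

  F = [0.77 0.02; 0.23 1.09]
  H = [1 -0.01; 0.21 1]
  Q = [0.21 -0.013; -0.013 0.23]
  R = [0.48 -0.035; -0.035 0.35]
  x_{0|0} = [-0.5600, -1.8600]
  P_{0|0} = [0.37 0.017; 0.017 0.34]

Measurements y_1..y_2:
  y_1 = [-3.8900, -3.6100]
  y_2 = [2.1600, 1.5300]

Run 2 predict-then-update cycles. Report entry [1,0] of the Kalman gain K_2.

K[1,0] = -0.0236

step 1: x^-=[-0.4684, -2.1562]  P^-=[0.4300 0.0743; 0.0743 0.6621]  S=[0.9086 0.1228; 0.1228 1.0622]  K=[0.4587 0.1019; -0.0119 0.6393]  nu=[-3.4432, -1.3554]  x^+=[-2.1859, -2.9816]  P^+=[0.2163 -0.0258; -0.0258 0.2296]
step 2: x^-=[-1.7428, -3.7527]  P^-=[0.3376 0.0085; 0.0085 0.5013]  S=[0.8174 0.0394; 0.0394 0.8698]  K=[0.4093 0.0728; -0.0236 0.5795]  nu=[3.8652, 5.6487]  x^+=[0.2505, -0.5707]  P^+=[0.1936 -0.0295; -0.0295 0.2098]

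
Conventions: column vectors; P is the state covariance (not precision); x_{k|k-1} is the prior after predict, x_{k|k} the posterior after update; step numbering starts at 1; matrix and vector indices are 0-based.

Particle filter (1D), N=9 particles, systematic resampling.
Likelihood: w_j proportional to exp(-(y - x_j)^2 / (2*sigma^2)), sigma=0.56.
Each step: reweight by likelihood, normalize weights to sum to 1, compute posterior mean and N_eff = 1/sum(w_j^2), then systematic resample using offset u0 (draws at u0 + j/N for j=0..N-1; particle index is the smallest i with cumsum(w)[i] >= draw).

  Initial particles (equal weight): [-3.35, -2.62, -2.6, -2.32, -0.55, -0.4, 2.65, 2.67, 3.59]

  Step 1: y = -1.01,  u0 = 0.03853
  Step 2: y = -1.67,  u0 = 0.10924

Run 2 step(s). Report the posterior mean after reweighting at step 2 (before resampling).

post_mean = -1.1631

step 1: w=[0.0001, 0.0117, 0.0130, 0.0475, 0.5228, 0.4048, 0.0000, 0.0000, 0.0000]  mean=-0.6247  Neff=2.2739  idx=[3, 4, 4, 4, 4, 4, 5, 5, 5]
step 2: w=[0.3601, 0.0956, 0.0956, 0.0956, 0.0956, 0.0956, 0.0540, 0.0540, 0.0540]  mean=-1.1631  Neff=5.4313  idx=[0, 0, 0, 1, 3, 4, 5, 6, 8]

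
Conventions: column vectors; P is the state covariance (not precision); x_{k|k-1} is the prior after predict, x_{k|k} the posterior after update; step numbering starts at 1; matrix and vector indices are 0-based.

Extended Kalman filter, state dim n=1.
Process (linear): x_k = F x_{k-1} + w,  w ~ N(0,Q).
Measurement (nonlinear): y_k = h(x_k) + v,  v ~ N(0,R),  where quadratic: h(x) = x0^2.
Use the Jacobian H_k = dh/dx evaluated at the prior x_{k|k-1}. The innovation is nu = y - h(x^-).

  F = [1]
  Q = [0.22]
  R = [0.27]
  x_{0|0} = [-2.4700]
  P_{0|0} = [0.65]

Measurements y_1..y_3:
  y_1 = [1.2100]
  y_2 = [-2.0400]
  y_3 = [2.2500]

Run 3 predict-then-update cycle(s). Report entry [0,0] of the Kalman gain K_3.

step 1: x^-=[-2.4700]  P^-=[0.8700]  H_jac=[-4.9400]  S=[21.5011]  K=[-0.1999]  nu=[-4.8909]  x^+=[-1.4924]  P^+=[0.0109]
step 2: x^-=[-1.4924]  P^-=[0.2309]  H_jac=[-2.9847]  S=[2.3272]  K=[-0.2962]  nu=[-4.2672]  x^+=[-0.2286]  P^+=[0.0268]
step 3: x^-=[-0.2286]  P^-=[0.2468]  H_jac=[-0.4572]  S=[0.3216]  K=[-0.3508]  nu=[2.1978]  x^+=[-0.9996]  P^+=[0.2072]

K[0,0] = -0.3508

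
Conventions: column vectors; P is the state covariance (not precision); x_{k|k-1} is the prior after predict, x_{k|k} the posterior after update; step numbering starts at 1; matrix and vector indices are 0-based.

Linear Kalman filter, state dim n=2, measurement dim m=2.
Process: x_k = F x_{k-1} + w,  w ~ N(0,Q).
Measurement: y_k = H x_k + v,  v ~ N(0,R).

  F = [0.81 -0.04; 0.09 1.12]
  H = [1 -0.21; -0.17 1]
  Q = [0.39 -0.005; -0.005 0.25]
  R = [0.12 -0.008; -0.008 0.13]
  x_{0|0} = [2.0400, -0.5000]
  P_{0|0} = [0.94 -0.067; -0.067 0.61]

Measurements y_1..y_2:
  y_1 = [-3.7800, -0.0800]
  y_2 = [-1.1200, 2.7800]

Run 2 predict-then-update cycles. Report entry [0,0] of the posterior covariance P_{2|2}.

step 1: x^-=[1.6724, -0.3764]  P^-=[1.0121 -0.0243; -0.0243 1.0093]  S=[1.1868 -0.4172; -0.4172 1.1768]  K=[0.9121 0.1565; 0.1184 0.9031]  nu=[-5.5314, 0.5807]  x^+=[-3.2819, -0.5068]  P^+=[0.1150 0.0326; 0.0326 0.1220]
step 2: x^-=[-2.6380, -0.8630]  P^-=[0.4636 0.0274; 0.0274 0.4105]  S=[0.5902 -0.1447; -0.1447 0.5446]  K=[0.8050 0.1194; 0.0888 0.7688]  nu=[1.3368, 3.1945]  x^+=[-1.1805, 1.7117]  P^+=[0.1012 0.0263; 0.0263 0.1037]

P_post[0,0] = 0.1012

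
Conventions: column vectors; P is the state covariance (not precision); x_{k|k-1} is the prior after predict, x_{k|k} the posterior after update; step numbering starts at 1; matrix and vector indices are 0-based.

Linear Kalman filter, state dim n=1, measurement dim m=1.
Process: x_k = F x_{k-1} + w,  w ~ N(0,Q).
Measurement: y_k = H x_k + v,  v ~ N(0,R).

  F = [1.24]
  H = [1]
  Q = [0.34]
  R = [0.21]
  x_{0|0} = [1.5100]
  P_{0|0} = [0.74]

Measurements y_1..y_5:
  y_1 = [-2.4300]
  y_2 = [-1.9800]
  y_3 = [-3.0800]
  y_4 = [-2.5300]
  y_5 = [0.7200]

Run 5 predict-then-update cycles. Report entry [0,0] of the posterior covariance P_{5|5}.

P_post[0,0] = 0.1539

step 1: x^-=[1.8724]  P^-=[1.4778]  S=[1.6878]  K=[0.8756]  nu=[-4.3024]  x^+=[-1.8947]  P^+=[0.1839]
step 2: x^-=[-2.3494]  P^-=[0.6227]  S=[0.8327]  K=[0.7478]  nu=[0.3694]  x^+=[-2.0732]  P^+=[0.1570]
step 3: x^-=[-2.5707]  P^-=[0.5815]  S=[0.7915]  K=[0.7347]  nu=[-0.5093]  x^+=[-2.9449]  P^+=[0.1543]
step 4: x^-=[-3.6516]  P^-=[0.5772]  S=[0.7872]  K=[0.7332]  nu=[1.1216]  x^+=[-2.8292]  P^+=[0.1540]
step 5: x^-=[-3.5082]  P^-=[0.5768]  S=[0.7868]  K=[0.7331]  nu=[4.2282]  x^+=[-0.4086]  P^+=[0.1539]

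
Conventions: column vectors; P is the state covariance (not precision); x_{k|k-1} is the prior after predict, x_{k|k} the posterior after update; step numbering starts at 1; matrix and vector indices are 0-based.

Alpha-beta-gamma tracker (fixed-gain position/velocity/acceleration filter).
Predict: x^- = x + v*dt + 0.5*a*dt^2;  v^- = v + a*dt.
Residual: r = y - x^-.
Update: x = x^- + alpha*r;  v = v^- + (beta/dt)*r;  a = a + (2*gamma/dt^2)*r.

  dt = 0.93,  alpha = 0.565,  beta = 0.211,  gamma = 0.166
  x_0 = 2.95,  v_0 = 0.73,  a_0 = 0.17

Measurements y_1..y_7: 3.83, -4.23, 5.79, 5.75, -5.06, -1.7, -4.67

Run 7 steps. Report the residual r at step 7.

step 1: x_pred=3.7024  r=0.1276  x^+=3.7745  v^+=0.9170  a^+=0.2190
step 2: x_pred=4.7220  r=-8.9520  x^+=-0.3359  v^+=-0.9104  a^+=-3.2174
step 3: x_pred=-2.5738  r=8.3638  x^+=2.1517  v^+=-2.0049  a^+=-0.0068
step 4: x_pred=0.2842  r=5.4658  x^+=3.3724  v^+=-0.7712  a^+=2.0913
step 5: x_pred=3.5596  r=-8.6196  x^+=-1.3105  v^+=-0.7819  a^+=-1.2174
step 6: x_pred=-2.5641  r=0.8641  x^+=-2.0759  v^+=-1.7181  a^+=-0.8857
step 7: x_pred=-4.0567  r=-0.6133  x^+=-4.4032  v^+=-2.6809  a^+=-1.1211

resid = -0.6133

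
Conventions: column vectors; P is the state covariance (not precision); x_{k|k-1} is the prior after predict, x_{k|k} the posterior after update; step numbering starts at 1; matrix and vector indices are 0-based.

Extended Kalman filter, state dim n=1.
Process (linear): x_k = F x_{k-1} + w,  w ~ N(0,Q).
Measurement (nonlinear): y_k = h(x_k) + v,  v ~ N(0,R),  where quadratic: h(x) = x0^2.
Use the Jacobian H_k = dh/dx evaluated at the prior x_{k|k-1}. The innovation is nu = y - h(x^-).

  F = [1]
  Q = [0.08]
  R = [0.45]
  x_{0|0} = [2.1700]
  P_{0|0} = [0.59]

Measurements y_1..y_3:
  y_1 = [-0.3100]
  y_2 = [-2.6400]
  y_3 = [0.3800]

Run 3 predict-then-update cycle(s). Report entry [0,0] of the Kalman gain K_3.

step 1: x^-=[2.1700]  P^-=[0.6700]  H_jac=[4.3400]  S=[13.0699]  K=[0.2225]  nu=[-5.0189]  x^+=[1.0534]  P^+=[0.0231]
step 2: x^-=[1.0534]  P^-=[0.1031]  H_jac=[2.1068]  S=[0.9075]  K=[0.2393]  nu=[-3.7496]  x^+=[0.1562]  P^+=[0.0511]
step 3: x^-=[0.1562]  P^-=[0.1311]  H_jac=[0.3123]  S=[0.4628]  K=[0.0885]  nu=[0.3556]  x^+=[0.1876]  P^+=[0.1275]

K[0,0] = 0.0885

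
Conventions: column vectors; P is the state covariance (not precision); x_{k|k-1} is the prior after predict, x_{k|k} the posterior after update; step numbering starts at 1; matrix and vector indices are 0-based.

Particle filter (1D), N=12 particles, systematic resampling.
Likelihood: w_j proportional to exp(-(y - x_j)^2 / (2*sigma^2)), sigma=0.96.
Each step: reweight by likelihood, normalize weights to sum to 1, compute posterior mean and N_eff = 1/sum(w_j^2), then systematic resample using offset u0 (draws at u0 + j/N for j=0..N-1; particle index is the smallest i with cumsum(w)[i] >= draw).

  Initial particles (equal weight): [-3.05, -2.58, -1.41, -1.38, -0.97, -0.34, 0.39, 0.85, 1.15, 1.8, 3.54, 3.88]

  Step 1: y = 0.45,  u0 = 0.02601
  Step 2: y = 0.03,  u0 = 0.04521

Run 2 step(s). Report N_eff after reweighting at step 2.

step 1: w=[0.0003, 0.0015, 0.0345, 0.0367, 0.0756, 0.1608, 0.2252, 0.2069, 0.1730, 0.0839, 0.0013, 0.0004]  mean=0.3875  Neff=6.0765  idx=[2, 4, 5, 5, 6, 6, 6, 7, 7, 8, 8, 9]
step 2: w=[0.0399, 0.0714, 0.1140, 0.1140, 0.1145, 0.1145, 0.1145, 0.0853, 0.0853, 0.0622, 0.0622, 0.0224]  mean=0.2593  Neff=10.5523  idx=[1, 2, 2, 3, 4, 5, 5, 6, 7, 8, 9, 10]

N_eff = 10.5523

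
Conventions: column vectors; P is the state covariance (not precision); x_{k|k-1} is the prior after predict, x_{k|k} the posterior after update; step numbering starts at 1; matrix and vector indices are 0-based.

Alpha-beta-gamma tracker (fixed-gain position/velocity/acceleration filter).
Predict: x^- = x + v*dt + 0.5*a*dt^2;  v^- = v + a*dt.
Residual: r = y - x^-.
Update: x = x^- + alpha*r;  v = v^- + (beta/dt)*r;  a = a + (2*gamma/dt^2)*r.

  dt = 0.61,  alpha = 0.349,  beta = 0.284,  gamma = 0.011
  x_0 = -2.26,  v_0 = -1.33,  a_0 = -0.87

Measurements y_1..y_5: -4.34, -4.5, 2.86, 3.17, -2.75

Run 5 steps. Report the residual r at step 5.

step 1: x_pred=-3.2332  r=-1.1068  x^+=-3.6194  v^+=-2.3760  a^+=-0.9354
step 2: x_pred=-5.2429  r=0.7429  x^+=-4.9836  v^+=-2.6008  a^+=-0.8915
step 3: x_pred=-6.7359  r=9.5959  x^+=-3.3870  v^+=1.3230  a^+=-0.3242
step 4: x_pred=-2.6402  r=5.8102  x^+=-0.6125  v^+=3.8304  a^+=0.0194
step 5: x_pred=1.7277  r=-4.4777  x^+=0.1650  v^+=1.7575  a^+=-0.2454

resid = -4.4777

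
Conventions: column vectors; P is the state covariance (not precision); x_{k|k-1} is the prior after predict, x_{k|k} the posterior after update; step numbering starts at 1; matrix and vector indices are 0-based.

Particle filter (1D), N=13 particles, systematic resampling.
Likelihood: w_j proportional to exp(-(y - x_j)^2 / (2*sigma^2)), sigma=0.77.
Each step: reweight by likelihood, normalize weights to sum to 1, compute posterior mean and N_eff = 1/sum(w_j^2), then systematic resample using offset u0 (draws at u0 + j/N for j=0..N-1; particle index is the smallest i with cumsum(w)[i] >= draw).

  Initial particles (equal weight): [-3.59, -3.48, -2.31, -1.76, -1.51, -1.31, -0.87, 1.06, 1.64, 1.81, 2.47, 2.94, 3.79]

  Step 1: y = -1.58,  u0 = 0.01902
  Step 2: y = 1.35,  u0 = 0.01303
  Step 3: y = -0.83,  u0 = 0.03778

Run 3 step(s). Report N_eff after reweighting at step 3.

N_eff = 12.6192

step 1: w=[0.0077, 0.0111, 0.1489, 0.2271, 0.2324, 0.2195, 0.1526, 0.0007, 0.0000, 0.0000, 0.0000, 0.0000, 0.0000]  mean=-1.5805  Neff=5.0154  idx=[2, 2, 3, 3, 3, 4, 4, 4, 5, 5, 5, 6, 6]
step 2: w=[0.0003, 0.0003, 0.0067, 0.0067, 0.0067, 0.0235, 0.0235, 0.0235, 0.0597, 0.0597, 0.0597, 0.3649, 0.3649]  mean=-1.0126  Neff=3.5870  idx=[3, 7, 9, 10, 11, 11, 11, 11, 11, 12, 12, 12, 12]
step 3: w=[0.0409, 0.0574, 0.0698, 0.0698, 0.0847, 0.0847, 0.0847, 0.0847, 0.0847, 0.0847, 0.0847, 0.0847, 0.0847]  mean=-1.0046  Neff=12.6192  idx=[0, 2, 3, 4, 5, 6, 7, 7, 8, 9, 10, 11, 12]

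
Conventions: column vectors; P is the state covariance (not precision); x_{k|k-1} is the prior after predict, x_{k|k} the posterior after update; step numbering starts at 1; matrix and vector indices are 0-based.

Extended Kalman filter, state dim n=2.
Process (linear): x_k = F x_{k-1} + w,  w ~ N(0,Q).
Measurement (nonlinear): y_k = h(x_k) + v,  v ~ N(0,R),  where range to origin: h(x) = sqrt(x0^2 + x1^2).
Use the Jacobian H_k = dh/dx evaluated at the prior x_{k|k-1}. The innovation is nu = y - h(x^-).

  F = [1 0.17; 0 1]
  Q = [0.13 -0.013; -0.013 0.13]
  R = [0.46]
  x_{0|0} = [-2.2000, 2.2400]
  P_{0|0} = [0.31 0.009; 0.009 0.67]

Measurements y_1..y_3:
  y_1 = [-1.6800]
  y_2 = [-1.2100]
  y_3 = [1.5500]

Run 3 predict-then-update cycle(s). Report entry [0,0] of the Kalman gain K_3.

step 1: x^-=[-1.8192, 2.2400]  P^-=[0.4624 0.1099; 0.1099 0.8000]  H_jac=[-0.6304 0.7762]  S=[1.0183]  K=[-0.2025; 0.5418]  nu=[-4.5657]  x^+=[-0.8946, -0.2338]  P^+=[0.4207 0.2216; 0.2216 0.5011]
step 2: x^-=[-0.9343, -0.2338]  P^-=[0.6405 0.2938; 0.2938 0.6311]  H_jac=[-0.9701 -0.2427]  S=[1.2383]  K=[-0.5594; -0.3539]  nu=[-2.1731]  x^+=[0.2812, 0.5352]  P^+=[0.2531 0.0487; 0.0487 0.4760]
step 3: x^-=[0.3722, 0.5352]  P^-=[0.4134 0.1166; 0.1166 0.6060]  H_jac=[0.5709 0.8210]  S=[1.1125]  K=[0.2982; 0.5070]  nu=[0.8981]  x^+=[0.6400, 0.9906]  P^+=[0.3144 -0.0516; -0.0516 0.3200]

K[0,0] = 0.2982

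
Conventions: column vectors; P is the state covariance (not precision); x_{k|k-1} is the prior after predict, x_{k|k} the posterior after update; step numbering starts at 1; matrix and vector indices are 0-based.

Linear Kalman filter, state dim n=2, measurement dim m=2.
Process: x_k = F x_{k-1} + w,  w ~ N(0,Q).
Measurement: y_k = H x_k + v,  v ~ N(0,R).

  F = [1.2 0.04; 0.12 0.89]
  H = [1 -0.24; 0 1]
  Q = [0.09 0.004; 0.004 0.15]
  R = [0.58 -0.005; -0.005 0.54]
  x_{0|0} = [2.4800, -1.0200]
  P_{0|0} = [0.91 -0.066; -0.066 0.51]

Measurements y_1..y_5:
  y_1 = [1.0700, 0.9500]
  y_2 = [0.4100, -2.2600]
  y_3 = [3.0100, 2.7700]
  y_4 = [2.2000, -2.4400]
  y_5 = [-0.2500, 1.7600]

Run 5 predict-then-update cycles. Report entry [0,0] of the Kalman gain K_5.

step 1: x^-=[2.9352, -0.6102]  P^-=[1.3949 0.0824; 0.0824 0.5530]  S=[1.9672 -0.0553; -0.0553 1.0930]  K=[0.7021 0.1109; -0.0114 0.5054]  nu=[-2.0116, 1.5602]  x^+=[1.6958, 0.2011]  P^+=[0.4202 0.0564; 0.0564 0.2730]
step 2: x^-=[2.0430, 0.3825]  P^-=[0.7010 0.1347; 0.1347 0.3843]  S=[1.2384 0.0375; 0.0375 0.9243]  K=[0.5361 0.1240; 0.0217 0.4149]  nu=[-1.5412, -2.6425]  x^+=[0.8890, -0.7474]  P^+=[0.3258 0.0643; 0.0643 0.2239]
step 3: x^-=[1.0369, -0.5585]  P^-=[0.5656 0.1278; 0.1278 0.3458]  S=[1.1042 0.0399; 0.0399 0.8858]  K=[0.4801 0.1227; 0.0266 0.3892]  nu=[1.8391, 3.3285]  x^+=[2.3283, 0.7858]  P^+=[0.2931 0.0639; 0.0639 0.2100]
step 4: x^-=[2.8253, 0.9787]  P^-=[0.5186 0.1222; 0.1222 0.3342]  S=[1.0592 0.0370; 0.0370 0.8742]  K=[0.4577 0.1204; 0.0263 0.3812]  nu=[-0.3904, -3.4187]  x^+=[2.2349, -0.3348]  P^+=[0.2799 0.0627; 0.0627 0.2057]
step 5: x^-=[2.6685, -0.0297]  P^-=[0.4995 0.1189; 0.1189 0.3304]  S=[1.0414 0.0347; 0.0347 0.8704]  K=[0.4482 0.1188; 0.0255 0.3786]  nu=[-2.9257, 1.7897]  x^+=[1.5698, 0.5733]  P^+=[0.2742 0.0619; 0.0619 0.2043]

K[0,0] = 0.4482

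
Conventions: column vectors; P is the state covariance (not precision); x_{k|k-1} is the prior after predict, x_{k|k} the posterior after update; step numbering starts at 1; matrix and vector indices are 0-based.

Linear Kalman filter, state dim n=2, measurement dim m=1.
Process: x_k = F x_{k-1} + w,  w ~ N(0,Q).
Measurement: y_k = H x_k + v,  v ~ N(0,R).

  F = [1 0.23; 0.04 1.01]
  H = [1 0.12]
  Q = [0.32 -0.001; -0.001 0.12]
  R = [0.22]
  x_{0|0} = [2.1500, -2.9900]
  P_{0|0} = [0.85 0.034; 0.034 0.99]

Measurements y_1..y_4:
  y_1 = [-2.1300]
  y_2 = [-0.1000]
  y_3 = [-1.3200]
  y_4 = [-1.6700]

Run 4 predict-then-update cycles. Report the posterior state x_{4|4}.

x_post = [-1.4298, -2.8599]

step 1: x^-=[1.4623, -2.9339]  P^-=[1.2380 0.2976; 0.2976 1.1340]  S=[1.5458]  K=[0.8240; 0.2806]  nu=[-3.2402]  x^+=[-1.2077, -3.8430]  P^+=[0.1885 -0.0598; -0.0598 1.0123]
step 2: x^-=[-2.0916, -3.9298]  P^-=[0.5345 0.1808; 0.1808 1.1481]  S=[0.8144]  K=[0.6829; 0.3912]  nu=[2.4631]  x^+=[-0.4094, -2.9663]  P^+=[0.1547 -0.0368; -0.0368 1.0235]
step 3: x^-=[-1.0916, -3.0123]  P^-=[0.5119 0.2055; 0.2055 1.1614]  S=[0.7979]  K=[0.6724; 0.4322]  nu=[0.1331]  x^+=[-1.0021, -2.9548]  P^+=[0.1511 -0.0264; -0.0264 1.0123]
step 4: x^-=[-1.6817, -3.0244]  P^-=[0.5125 0.2133; 0.2133 1.1508]  S=[0.8003]  K=[0.6724; 0.4391]  nu=[0.3747]  x^+=[-1.4298, -2.8599]  P^+=[0.1507 -0.0230; -0.0230 0.9965]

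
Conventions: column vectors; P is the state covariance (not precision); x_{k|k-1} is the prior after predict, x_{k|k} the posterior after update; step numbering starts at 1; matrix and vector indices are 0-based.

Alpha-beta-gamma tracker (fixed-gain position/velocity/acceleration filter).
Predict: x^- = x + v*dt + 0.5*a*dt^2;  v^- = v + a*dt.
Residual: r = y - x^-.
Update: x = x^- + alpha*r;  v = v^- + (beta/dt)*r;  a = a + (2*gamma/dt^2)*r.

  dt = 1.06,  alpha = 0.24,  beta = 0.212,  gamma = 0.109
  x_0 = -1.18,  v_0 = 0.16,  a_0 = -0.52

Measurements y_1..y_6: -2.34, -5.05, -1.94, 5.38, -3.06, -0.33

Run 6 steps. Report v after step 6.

step 1: x_pred=-1.3025  r=-1.0375  x^+=-1.5515  v^+=-0.5987  a^+=-0.7213
step 2: x_pred=-2.5914  r=-2.4586  x^+=-3.1814  v^+=-1.8550  a^+=-1.1983
step 3: x_pred=-5.8209  r=3.8809  x^+=-4.8895  v^+=-2.3490  a^+=-0.4453
step 4: x_pred=-7.6296  r=13.0096  x^+=-4.5073  v^+=-0.2191  a^+=2.0788
step 5: x_pred=-3.5718  r=0.5118  x^+=-3.4489  v^+=2.0867  a^+=2.1781
step 6: x_pred=-0.0134  r=-0.3166  x^+=-0.0894  v^+=4.3322  a^+=2.1166

v_post = 4.3322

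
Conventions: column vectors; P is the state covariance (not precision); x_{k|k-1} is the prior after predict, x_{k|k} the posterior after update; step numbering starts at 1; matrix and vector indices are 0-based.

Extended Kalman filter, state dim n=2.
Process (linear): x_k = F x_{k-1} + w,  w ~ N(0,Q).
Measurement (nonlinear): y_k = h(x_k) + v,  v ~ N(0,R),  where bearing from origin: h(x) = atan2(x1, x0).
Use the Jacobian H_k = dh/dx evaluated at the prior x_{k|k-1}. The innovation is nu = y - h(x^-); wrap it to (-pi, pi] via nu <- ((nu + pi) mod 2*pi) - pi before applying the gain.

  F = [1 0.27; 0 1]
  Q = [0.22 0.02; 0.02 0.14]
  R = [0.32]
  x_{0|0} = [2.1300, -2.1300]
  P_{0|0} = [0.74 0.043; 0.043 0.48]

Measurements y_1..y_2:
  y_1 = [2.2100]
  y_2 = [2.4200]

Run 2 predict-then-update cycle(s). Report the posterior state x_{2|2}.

step 1: x^-=[1.5549, -2.1300]  P^-=[1.0182 0.1926; 0.1926 0.6200]  H_jac=[0.3063 0.2236]  S=[0.4729]  K=[0.7505; 0.4179]  nu=[-3.1330]  x^+=[-0.7965, -3.4392]  P^+=[0.7518 0.0443; 0.0443 0.5374]
step 2: x^-=[-1.7251, -3.4392]  P^-=[1.0349 0.2094; 0.2094 0.6774]  H_jac=[0.2323 -0.1165]  S=[0.3737]  K=[0.5781; -0.0811]  nu=[-1.8275]  x^+=[-2.7815, -3.2911]  P^+=[0.9101 0.2269; 0.2269 0.6750]

x_post = [-2.7815, -3.2911]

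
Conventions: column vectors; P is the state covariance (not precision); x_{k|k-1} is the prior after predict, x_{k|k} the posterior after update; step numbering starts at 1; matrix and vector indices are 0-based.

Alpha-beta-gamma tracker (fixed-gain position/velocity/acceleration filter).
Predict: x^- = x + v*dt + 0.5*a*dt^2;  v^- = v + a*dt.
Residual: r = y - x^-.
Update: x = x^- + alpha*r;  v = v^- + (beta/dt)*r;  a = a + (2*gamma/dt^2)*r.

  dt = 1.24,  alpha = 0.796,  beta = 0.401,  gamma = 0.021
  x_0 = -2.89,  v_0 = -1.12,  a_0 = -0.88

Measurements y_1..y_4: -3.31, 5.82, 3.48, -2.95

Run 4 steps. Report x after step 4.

x_post = -1.6080

step 1: x_pred=-4.9553  r=1.6453  x^+=-3.6457  v^+=-1.6791  a^+=-0.8351
step 2: x_pred=-6.3697  r=12.1897  x^+=3.3333  v^+=1.2274  a^+=-0.5021
step 3: x_pred=4.4693  r=-0.9893  x^+=3.6818  v^+=0.2849  a^+=-0.5291
step 4: x_pred=3.6283  r=-6.5783  x^+=-1.6080  v^+=-2.4985  a^+=-0.7088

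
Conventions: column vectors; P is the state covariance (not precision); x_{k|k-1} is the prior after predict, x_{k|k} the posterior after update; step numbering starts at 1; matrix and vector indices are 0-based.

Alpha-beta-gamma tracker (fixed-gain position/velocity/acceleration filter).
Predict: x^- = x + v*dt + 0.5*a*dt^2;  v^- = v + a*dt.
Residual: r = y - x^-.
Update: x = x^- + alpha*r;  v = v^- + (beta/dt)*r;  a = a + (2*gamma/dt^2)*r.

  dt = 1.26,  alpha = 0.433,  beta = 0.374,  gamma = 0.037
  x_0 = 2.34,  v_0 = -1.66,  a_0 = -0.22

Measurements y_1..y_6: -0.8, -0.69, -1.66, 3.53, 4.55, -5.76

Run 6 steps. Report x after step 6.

step 1: x_pred=0.0738  r=-0.8738  x^+=-0.3046  v^+=-2.1966  a^+=-0.2607
step 2: x_pred=-3.2792  r=2.5892  x^+=-2.1581  v^+=-1.7565  a^+=-0.1400
step 3: x_pred=-4.4825  r=2.8225  x^+=-3.2603  v^+=-1.0952  a^+=-0.0085
step 4: x_pred=-4.6470  r=8.1770  x^+=-1.1064  v^+=1.3213  a^+=0.3727
step 5: x_pred=0.8542  r=3.6958  x^+=2.4545  v^+=2.8878  a^+=0.5449
step 6: x_pred=6.5257  r=-12.2857  x^+=1.2060  v^+=-0.0723  a^+=-0.0277

x_post = 1.2060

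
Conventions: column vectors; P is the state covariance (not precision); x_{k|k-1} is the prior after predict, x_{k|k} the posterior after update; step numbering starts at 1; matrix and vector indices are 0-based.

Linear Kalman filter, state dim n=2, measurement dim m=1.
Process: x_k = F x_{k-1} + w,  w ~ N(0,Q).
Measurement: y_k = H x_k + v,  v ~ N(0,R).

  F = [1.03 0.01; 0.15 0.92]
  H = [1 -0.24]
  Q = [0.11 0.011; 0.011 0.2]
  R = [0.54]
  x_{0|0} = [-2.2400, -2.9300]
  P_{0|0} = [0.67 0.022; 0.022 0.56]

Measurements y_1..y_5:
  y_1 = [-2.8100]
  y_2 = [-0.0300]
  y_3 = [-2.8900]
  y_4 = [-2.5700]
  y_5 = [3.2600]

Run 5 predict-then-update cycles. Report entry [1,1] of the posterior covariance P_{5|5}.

P_post[1,1] = 1.2131

step 1: x^-=[-2.3365, -3.0316]  P^-=[0.8213 0.1405; 0.1405 0.6951]  S=[1.3339]  K=[0.5904; -0.0197]  nu=[-1.2011]  x^+=[-3.0457, -3.0079]  P^+=[0.3563 0.1561; 0.1561 0.6946]
step 2: x^-=[-3.1671, -3.2241]  P^-=[0.4913 0.2206; 0.2206 0.8390]  S=[0.9737]  K=[0.4502; 0.0197]  nu=[2.3633]  x^+=[-2.1032, -3.1776]  P^+=[0.2939 0.2119; 0.2119 0.8386]
step 3: x^-=[-2.1981, -3.2388]  P^-=[0.4263 0.2653; 0.2653 0.9749]  S=[0.8951]  K=[0.4051; 0.0349]  nu=[-1.4692]  x^+=[-2.7933, -3.2902]  P^+=[0.2794 0.2526; 0.2526 0.9738]
step 4: x^-=[-2.9100, -3.4460]  P^-=[0.4117 0.3029; 0.3029 1.1002]  S=[0.8697]  K=[0.3898; 0.0446]  nu=[-0.4870]  x^+=[-3.0999, -3.4677]  P^+=[0.2796 0.2877; 0.2877 1.0985]
step 5: x^-=[-3.2275, -3.6553]  P^-=[0.4126 0.3374; 0.3374 1.2155]  S=[0.8607]  K=[0.3853; 0.0531]  nu=[5.6103]  x^+=[-1.0658, -3.3576]  P^+=[0.2848 0.3198; 0.3198 1.2131]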